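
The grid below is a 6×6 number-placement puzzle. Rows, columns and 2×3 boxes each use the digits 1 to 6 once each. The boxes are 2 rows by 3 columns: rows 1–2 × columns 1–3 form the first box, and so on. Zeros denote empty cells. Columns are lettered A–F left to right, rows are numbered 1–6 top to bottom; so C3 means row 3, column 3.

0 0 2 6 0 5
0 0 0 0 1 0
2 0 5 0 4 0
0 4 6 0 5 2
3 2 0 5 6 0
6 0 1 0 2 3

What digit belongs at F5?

1

E1 = 3: row 1 has {2,5,6}; col 5 has {1,2,4,5,6}; box has {1,5,6} → only 3 remains.
F2 = 4: row 2 has {1}; col 6 has {2,3,5}; box has {1,3,5,6} → only 4 remains.
A4 = 1: row 4 has {2,4,5,6}; col 1 has {2,3,6}; box has {2,4,5,6} → only 1 remains.
D4 = 3: row 4 has {1,2,4,5,6}; col 4 has {5,6}; box has {2,4,5} → only 3 remains.
C5 = 4: row 5 has {2,3,5,6}; col 3 has {1,2,5,6}; box has {1,2,3,6} → only 4 remains.
F5 = 1: row 5 has {2,3,4,5,6}; col 6 has {2,3,4,5}; box has {2,3,5,6} → only 1 remains.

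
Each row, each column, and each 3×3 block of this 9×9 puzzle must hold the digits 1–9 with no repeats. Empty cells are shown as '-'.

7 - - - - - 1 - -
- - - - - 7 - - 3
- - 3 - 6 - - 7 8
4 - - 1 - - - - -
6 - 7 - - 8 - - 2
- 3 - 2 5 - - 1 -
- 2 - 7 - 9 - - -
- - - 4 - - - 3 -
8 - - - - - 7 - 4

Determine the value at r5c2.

r6c1 = 9: row 6 has {1,2,3,5}; col 1 has {4,6,7,8}; box has {3,4,6,7} → only 9 remains.
r6c3 = 8: row 6 has {1,2,3,5,9}; col 3 has {3,7}; box has {3,4,6,7,9} → only 8 remains.
r4c2 = 5: row 4 has {1,4}; col 2 has {2,3}; box has {3,4,6,7,8,9} → only 5 remains.
r4c3 = 2: row 4 has {1,4,5}; col 3 has {3,7,8}; box has {3,4,5,6,7,8,9} → only 2 remains.
r5c2 = 1: row 5 has {2,6,7,8}; col 2 has {2,3,5}; box has {2,3,4,5,6,7,8,9} → only 1 remains.

1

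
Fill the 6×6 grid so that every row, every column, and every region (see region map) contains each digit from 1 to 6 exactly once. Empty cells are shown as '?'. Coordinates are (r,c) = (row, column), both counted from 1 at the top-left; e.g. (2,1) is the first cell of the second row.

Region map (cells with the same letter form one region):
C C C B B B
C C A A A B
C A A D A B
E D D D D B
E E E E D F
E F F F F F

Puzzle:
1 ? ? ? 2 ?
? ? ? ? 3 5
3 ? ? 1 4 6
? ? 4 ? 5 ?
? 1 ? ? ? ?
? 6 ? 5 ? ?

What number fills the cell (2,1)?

2

(5,5) = 6 (sole candidate).
(6,5) = 1 (sole candidate).
(1,3) = 6 (hidden single in row 1).
(1,2) = 5 (hidden single in row 1).
(3,2) = 2 (sole candidate).
(3,3) = 5 (sole candidate).
(4,2) = 3 (sole candidate).
(4,4) = 2 (sole candidate).
(4,6) = 1 (sole candidate).
(2,2) = 4 (sole candidate).
(2,3) = 1 (sole candidate).
(2,4) = 6 (sole candidate).
(4,1) = 6 (sole candidate).
(2,1) = 2: row 2 has {1,3,4,5,6}; col 1 has {1,3,6}; region has {1,3,4,5,6} → only 2 remains.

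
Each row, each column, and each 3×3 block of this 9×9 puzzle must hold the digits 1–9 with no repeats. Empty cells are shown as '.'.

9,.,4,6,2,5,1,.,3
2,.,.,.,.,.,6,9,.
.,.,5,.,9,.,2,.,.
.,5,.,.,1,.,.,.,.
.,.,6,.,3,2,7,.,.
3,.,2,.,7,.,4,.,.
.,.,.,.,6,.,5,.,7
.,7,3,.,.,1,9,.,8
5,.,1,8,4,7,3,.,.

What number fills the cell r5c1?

8

r1c2 = 8: row 1 has {1,2,3,4,5,6,9}; col 2 has {5,7}; box has {2,4,5,9} → only 8 remains.
r1c8 = 7: row 1 has {1,2,3,4,5,6,8,9}; col 8 has {9}; box has {1,2,3,6,9} → only 7 remains.
r2c3 = 7: row 2 has {2,6,9}; col 3 has {1,2,3,4,5,6}; box has {2,4,5,8,9} → only 7 remains.
r2c5 = 8: row 2 has {2,6,7,9}; col 5 has {1,2,3,4,6,7,9}; box has {2,5,6,9} → only 8 remains.
r3c9 = 4: row 3 has {2,5,9}; col 9 has {3,7,8}; box has {1,2,3,6,7,9} → only 4 remains.
r4c7 = 8: row 4 has {1,5}; col 7 has {1,2,3,4,5,6,7,9}; box has {4,7} → only 8 remains.
r8c5 = 5: row 8 has {1,3,7,8,9}; col 5 has {1,2,3,4,6,7,8,9}; box has {1,4,6,7,8} → only 5 remains.
r2c9 = 5: row 2 has {2,6,7,8,9}; col 9 has {3,4,7,8}; box has {1,2,3,4,6,7,9} → only 5 remains.
r3c6 = 3: row 3 has {2,4,5,9}; col 6 has {1,2,5,7}; box has {2,5,6,8,9} → only 3 remains.
r3c8 = 8: row 3 has {2,3,4,5,9}; col 8 has {7,9}; box has {1,2,3,4,5,6,7,9} → only 8 remains.
r4c3 = 9: row 4 has {1,5,8}; col 3 has {1,2,3,4,5,6,7}; box has {2,3,5,6} → only 9 remains.
r4c4 = 4: row 4 has {1,5,8,9}; col 4 has {6,8}; box has {1,2,3,7} → only 4 remains.
r4c6 = 6: row 4 has {1,4,5,8,9}; col 6 has {1,2,3,5,7}; box has {1,2,3,4,7} → only 6 remains.
r4c9 = 2: row 4 has {1,4,5,6,8,9}; col 9 has {3,4,5,7,8}; box has {4,7,8} → only 2 remains.
r6c2 = 1: row 6 has {2,3,4,7}; col 2 has {5,7,8}; box has {2,3,5,6,9} → only 1 remains.
r7c3 = 8: row 7 has {5,6,7}; col 3 has {1,2,3,4,5,6,7,9}; box has {1,3,5,7} → only 8 remains.
r7c6 = 9: row 7 has {5,6,7,8}; col 6 has {1,2,3,5,6,7}; box has {1,4,5,6,7,8} → only 9 remains.
r8c4 = 2: row 8 has {1,3,5,7,8,9}; col 4 has {4,6,8}; box has {1,4,5,6,7,8,9} → only 2 remains.
r9c9 = 6: row 9 has {1,3,4,5,7,8}; col 9 has {2,3,4,5,7,8}; box has {3,5,7,8,9} → only 6 remains.
r2c2 = 3: row 2 has {2,5,6,7,8,9}; col 2 has {1,5,7,8}; box has {2,4,5,7,8,9} → only 3 remains.
r2c4 = 1: row 2 has {2,3,5,6,7,8,9}; col 4 has {2,4,6,8}; box has {2,3,5,6,8,9} → only 1 remains.
r2c6 = 4: row 2 has {1,2,3,5,6,7,8,9}; col 6 has {1,2,3,5,6,7,9}; box has {1,2,3,5,6,8,9} → only 4 remains.
r3c2 = 6: row 3 has {2,3,4,5,8,9}; col 2 has {1,3,5,7,8}; box has {2,3,4,5,7,8,9} → only 6 remains.
r3c4 = 7: row 3 has {2,3,4,5,6,8,9}; col 4 has {1,2,4,6,8}; box has {1,2,3,4,5,6,8,9} → only 7 remains.
r4c1 = 7: row 4 has {1,2,4,5,6,8,9}; col 1 has {2,3,5,9}; box has {1,2,3,5,6,9} → only 7 remains.
r4c8 = 3: row 4 has {1,2,4,5,6,7,8,9}; col 8 has {7,8,9}; box has {2,4,7,8} → only 3 remains.
r5c2 = 4: row 5 has {2,3,6,7}; col 2 has {1,3,5,6,7,8}; box has {1,2,3,5,6,7,9} → only 4 remains.
r6c6 = 8: row 6 has {1,2,3,4,7}; col 6 has {1,2,3,4,5,6,7,9}; box has {1,2,3,4,6,7} → only 8 remains.
r6c9 = 9: row 6 has {1,2,3,4,7,8}; col 9 has {2,3,4,5,6,7,8}; box has {2,3,4,7,8} → only 9 remains.
r7c1 = 4: row 7 has {5,6,7,8,9}; col 1 has {2,3,5,7,9}; box has {1,3,5,7,8} → only 4 remains.
r7c2 = 2: row 7 has {4,5,6,7,8,9}; col 2 has {1,3,4,5,6,7,8}; box has {1,3,4,5,7,8} → only 2 remains.
r7c4 = 3: row 7 has {2,4,5,6,7,8,9}; col 4 has {1,2,4,6,7,8}; box has {1,2,4,5,6,7,8,9} → only 3 remains.
r7c8 = 1: row 7 has {2,3,4,5,6,7,8,9}; col 8 has {3,7,8,9}; box has {3,5,6,7,8,9} → only 1 remains.
r8c1 = 6: row 8 has {1,2,3,5,7,8,9}; col 1 has {2,3,4,5,7,9}; box has {1,2,3,4,5,7,8} → only 6 remains.
r8c8 = 4: row 8 has {1,2,3,5,6,7,8,9}; col 8 has {1,3,7,8,9}; box has {1,3,5,6,7,8,9} → only 4 remains.
r9c2 = 9: row 9 has {1,3,4,5,6,7,8}; col 2 has {1,2,3,4,5,6,7,8}; box has {1,2,3,4,5,6,7,8} → only 9 remains.
r9c8 = 2: row 9 has {1,3,4,5,6,7,8,9}; col 8 has {1,3,4,7,8,9}; box has {1,3,4,5,6,7,8,9} → only 2 remains.
r3c1 = 1: row 3 has {2,3,4,5,6,7,8,9}; col 1 has {2,3,4,5,6,7,9}; box has {2,3,4,5,6,7,8,9} → only 1 remains.
r5c1 = 8: row 5 has {2,3,4,6,7}; col 1 has {1,2,3,4,5,6,7,9}; box has {1,2,3,4,5,6,7,9} → only 8 remains.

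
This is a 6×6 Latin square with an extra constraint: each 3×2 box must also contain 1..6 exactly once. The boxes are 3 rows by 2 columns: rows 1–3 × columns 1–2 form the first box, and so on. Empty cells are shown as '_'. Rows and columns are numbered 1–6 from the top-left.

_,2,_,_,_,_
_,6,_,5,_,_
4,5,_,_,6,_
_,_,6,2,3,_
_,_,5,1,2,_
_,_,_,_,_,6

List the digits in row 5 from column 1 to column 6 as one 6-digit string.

635124

r3c4 = 3: row 3 has {4,5,6}; col 4 has {1,2,5}; box has {5} → only 3 remains.
r5c6 = 4: row 5 has {1,2,5}; col 6 has {6}; box has {2,3,6} → only 4 remains.
r6c4 = 4: row 6 has {6}; col 4 has {1,2,3,5}; box has {1,2,5,6} → only 4 remains.
r1c4 = 6: row 1 has {2}; col 4 has {1,2,3,4,5}; box has {3,5} → only 6 remains.
r5c2 = 3: row 5 has {1,2,4,5}; col 2 has {2,5,6}; box has {} → only 3 remains.
r6c2 = 1: row 6 has {4,6}; col 2 has {2,3,5,6}; box has {3} → only 1 remains.
r6c3 = 3: row 6 has {1,4,6}; col 3 has {5,6}; box has {1,2,4,5,6} → only 3 remains.
r6c5 = 5: row 6 has {1,3,4,6}; col 5 has {2,3,6}; box has {2,3,4,6} → only 5 remains.
r4c1 = 5: row 4 has {2,3,6}; col 1 has {4}; box has {1,3} → only 5 remains.
r4c2 = 4: row 4 has {2,3,5,6}; col 2 has {1,2,3,5,6}; box has {1,3,5} → only 4 remains.
r4c6 = 1: row 4 has {2,3,4,5,6}; col 6 has {4,6}; box has {2,3,4,5,6} → only 1 remains.
r5c1 = 6: row 5 has {1,2,3,4,5}; col 1 has {4,5}; box has {1,3,4,5} → only 6 remains.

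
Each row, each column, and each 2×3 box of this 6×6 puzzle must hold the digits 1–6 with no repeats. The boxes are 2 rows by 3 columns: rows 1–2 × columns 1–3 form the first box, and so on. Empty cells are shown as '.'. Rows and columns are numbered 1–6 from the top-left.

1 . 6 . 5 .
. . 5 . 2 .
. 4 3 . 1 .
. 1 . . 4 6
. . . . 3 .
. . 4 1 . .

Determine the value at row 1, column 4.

4

row 2, column 2 = 3: row 2 has {2,5}; col 2 has {1,4}; box has {1,5,6} → only 3 remains.
row 4, column 3 = 2: row 4 has {1,4,6}; col 3 has {3,4,5,6}; box has {1,3,4} → only 2 remains.
row 5, column 3 = 1: row 5 has {3}; col 3 has {2,3,4,5,6}; box has {4} → only 1 remains.
row 6, column 5 = 6: row 6 has {1,4}; col 5 has {1,2,3,4,5}; box has {1,3} → only 6 remains.
row 1, column 2 = 2: row 1 has {1,5,6}; col 2 has {1,3,4}; box has {1,3,5,6} → only 2 remains.
row 2, column 1 = 4: row 2 has {2,3,5}; col 1 has {1}; box has {1,2,3,5,6} → only 4 remains.
row 2, column 4 = 6: row 2 has {2,3,4,5}; col 4 has {1}; box has {2,5} → only 6 remains.
row 2, column 6 = 1: row 2 has {2,3,4,5,6}; col 6 has {6}; box has {2,5,6} → only 1 remains.
row 4, column 1 = 5: row 4 has {1,2,4,6}; col 1 has {1,4}; box has {1,2,3,4} → only 5 remains.
row 4, column 4 = 3: row 4 has {1,2,4,5,6}; col 4 has {1,6}; box has {1,4,6} → only 3 remains.
row 6, column 2 = 5: row 6 has {1,4,6}; col 2 has {1,2,3,4}; box has {1,4} → only 5 remains.
row 6, column 6 = 2: row 6 has {1,4,5,6}; col 6 has {1,6}; box has {1,3,6} → only 2 remains.
row 1, column 4 = 4: row 1 has {1,2,5,6}; col 4 has {1,3,6}; box has {1,2,5,6} → only 4 remains.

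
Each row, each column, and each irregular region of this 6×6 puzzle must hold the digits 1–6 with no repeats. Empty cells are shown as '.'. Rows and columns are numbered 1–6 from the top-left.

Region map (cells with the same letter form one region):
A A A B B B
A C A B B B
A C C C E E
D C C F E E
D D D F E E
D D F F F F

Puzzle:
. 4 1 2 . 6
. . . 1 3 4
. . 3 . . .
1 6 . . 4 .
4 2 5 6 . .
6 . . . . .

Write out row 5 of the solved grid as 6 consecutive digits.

425613

R1C5 = 5: row 1 has {1,2,4,6}; col 5 has {3,4}; region has {1,2,3,4,6} → only 5 remains.
R2C2 = 5: row 2 has {1,3,4}; col 2 has {2,4,6}; region has {3,6} → only 5 remains.
R3C2 = 1: row 3 has {3}; col 2 has {2,4,5,6}; region has {3,5,6} → only 1 remains.
R3C4 = 4: row 3 has {1,3}; col 4 has {1,2,6}; region has {1,3,5,6} → only 4 remains.
R4C3 = 2: row 4 has {1,4,6}; col 3 has {1,3,5}; region has {1,3,4,5,6} → only 2 remains.
R5C5 = 1: row 5 has {2,4,5,6}; col 5 has {3,4,5}; region has {4} → only 1 remains.
R5C6 = 3: row 5 has {1,2,4,5,6}; col 6 has {4,6}; region has {1,4} → only 3 remains.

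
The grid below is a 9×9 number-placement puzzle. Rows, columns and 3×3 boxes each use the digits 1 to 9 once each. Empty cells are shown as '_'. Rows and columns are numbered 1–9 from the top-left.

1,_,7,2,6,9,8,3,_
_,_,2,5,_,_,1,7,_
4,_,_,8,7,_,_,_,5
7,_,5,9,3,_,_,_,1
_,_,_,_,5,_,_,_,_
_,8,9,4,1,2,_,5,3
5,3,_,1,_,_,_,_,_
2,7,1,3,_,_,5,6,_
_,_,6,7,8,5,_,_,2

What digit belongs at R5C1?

R1C2 = 5 (sole candidate).
R1C9 = 4 (sole candidate).
R2C5 = 4 (sole candidate).
R2C6 = 3 (sole candidate).
R3C3 = 3 (sole candidate).
R3C6 = 1 (sole candidate).
R5C3 = 4 (sole candidate).
R5C4 = 6 (sole candidate).
R6C1 = 6 (sole candidate).
R6C7 = 7 (sole candidate).
R7C3 = 8 (sole candidate).
R8C5 = 9 (sole candidate).
R8C6 = 4 (sole candidate).
R8C9 = 8 (sole candidate).
R9C1 = 9 (sole candidate).
R9C2 = 4 (sole candidate).
R9C7 = 3 (sole candidate).
R9C8 = 1 (sole candidate).
R2C1 = 8 (sole candidate).
R4C2 = 2 (sole candidate).
R4C6 = 8 (sole candidate).
R4C8 = 4 (sole candidate).
R5C1 = 3: row 5 has {4,5,6}; col 1 has {1,2,4,5,6,7,8,9}; box has {2,4,5,6,7,8,9} → only 3 remains.

3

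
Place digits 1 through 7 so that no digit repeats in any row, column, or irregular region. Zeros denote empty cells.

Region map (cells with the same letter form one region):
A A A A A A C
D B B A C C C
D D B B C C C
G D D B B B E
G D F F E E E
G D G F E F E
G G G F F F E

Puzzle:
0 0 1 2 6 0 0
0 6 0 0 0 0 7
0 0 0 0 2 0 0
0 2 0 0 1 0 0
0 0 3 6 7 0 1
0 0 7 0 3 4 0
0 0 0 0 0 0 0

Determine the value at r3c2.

1

r7c5 = 5: row 7 has {}; col 5 has {1,2,3,6,7}; region has {3,4,6} → only 5 remains.
r2c5 = 4: row 2 has {6,7}; col 5 has {1,2,3,5,6,7}; region has {2,7} → only 4 remains.
r6c4 = 1: row 6 has {3,4,7}; col 4 has {2,6}; region has {3,4,5,6} → only 1 remains.
r7c4 = 7: row 7 has {5}; col 4 has {1,2,6}; region has {1,3,4,5,6} → only 7 remains.
r7c6 = 2: row 7 has {5,7}; col 6 has {4}; region has {1,3,4,5,6,7} → only 2 remains.
r5c6 = 5: row 5 has {1,3,6,7}; col 6 has {2,4}; region has {1,3,7} → only 5 remains.
r6c2 = 5: row 6 has {1,3,4,7}; col 2 has {2,6}; region has {2} → only 5 remains.
r5c2 = 4: row 5 has {1,3,5,6,7}; col 2 has {2,5,6}; region has {2,5} → only 4 remains.
r4c3 = 6: row 4 has {1,2}; col 3 has {1,3,7}; region has {2,4,5} → only 6 remains.
r4c7 = 4: row 4 has {1,2,6}; col 7 has {1,7}; region has {1,3,5,7} → only 4 remains.
r5c1 = 2: row 5 has {1,3,4,5,6,7}; col 1 has {}; region has {7} → only 2 remains.
r6c1 = 6: row 6 has {1,3,4,5,7}; col 1 has {2}; region has {2,7} → only 6 remains.
r6c7 = 2: row 6 has {1,3,4,5,6,7}; col 7 has {1,4,7}; region has {1,3,4,5,7} → only 2 remains.
r7c3 = 4: row 7 has {2,5,7}; col 3 has {1,3,6,7}; region has {2,6,7} → only 4 remains.
r7c7 = 6: row 7 has {2,4,5,7}; col 7 has {1,2,4,7}; region has {1,2,3,4,5,7} → only 6 remains.
r3c3 = 5: row 3 has {2}; col 3 has {1,3,4,6,7}; region has {1,6} → only 5 remains.
r3c7 = 3: row 3 has {2,5}; col 7 has {1,2,4,6,7}; region has {2,4,7} → only 3 remains.
r4c4 = 3: row 4 has {1,2,4,6}; col 4 has {1,2,6,7}; region has {1,5,6} → only 3 remains.
r4c6 = 7: row 4 has {1,2,3,4,6}; col 6 has {2,4,5}; region has {1,3,5,6} → only 7 remains.
r1c6 = 3: row 1 has {1,2,6}; col 6 has {2,4,5,7}; region has {1,2,6} → only 3 remains.
r1c7 = 5: row 1 has {1,2,3,6}; col 7 has {1,2,3,4,6,7}; region has {2,3,4,7} → only 5 remains.
r2c3 = 2: row 2 has {4,6,7}; col 3 has {1,3,4,5,6,7}; region has {1,3,5,6,7} → only 2 remains.
r2c4 = 5: row 2 has {2,4,6,7}; col 4 has {1,2,3,6,7}; region has {1,2,3,6} → only 5 remains.
r2c6 = 1: row 2 has {2,4,5,6,7}; col 6 has {2,3,4,5,7}; region has {2,3,4,5,7} → only 1 remains.
r3c4 = 4: row 3 has {2,3,5}; col 4 has {1,2,3,5,6,7}; region has {1,2,3,5,6,7} → only 4 remains.
r3c6 = 6: row 3 has {2,3,4,5}; col 6 has {1,2,3,4,5,7}; region has {1,2,3,4,5,7} → only 6 remains.
r4c1 = 5: row 4 has {1,2,3,4,6,7}; col 1 has {2,6}; region has {2,4,6,7} → only 5 remains.
r1c2 = 7: row 1 has {1,2,3,5,6}; col 2 has {2,4,5,6}; region has {1,2,3,5,6} → only 7 remains.
r2c1 = 3: row 2 has {1,2,4,5,6,7}; col 1 has {2,5,6}; region has {2,4,5,6} → only 3 remains.
r3c2 = 1: row 3 has {2,3,4,5,6}; col 2 has {2,4,5,6,7}; region has {2,3,4,5,6} → only 1 remains.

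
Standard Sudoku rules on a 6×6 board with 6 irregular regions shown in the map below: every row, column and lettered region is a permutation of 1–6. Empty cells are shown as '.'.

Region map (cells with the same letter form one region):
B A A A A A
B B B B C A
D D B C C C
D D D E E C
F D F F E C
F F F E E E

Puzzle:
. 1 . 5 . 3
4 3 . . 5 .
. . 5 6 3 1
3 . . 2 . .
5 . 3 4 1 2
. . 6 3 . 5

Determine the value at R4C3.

1

R2C4 = 1 (sole candidate).
R2C6 = 6 (sole candidate).
R3C1 = 2 (sole candidate).
R3C2 = 4 (sole candidate).
R4C3 = 1: row 4 has {2,3}; col 3 has {3,5,6}; region has {2,3,4} → only 1 remains.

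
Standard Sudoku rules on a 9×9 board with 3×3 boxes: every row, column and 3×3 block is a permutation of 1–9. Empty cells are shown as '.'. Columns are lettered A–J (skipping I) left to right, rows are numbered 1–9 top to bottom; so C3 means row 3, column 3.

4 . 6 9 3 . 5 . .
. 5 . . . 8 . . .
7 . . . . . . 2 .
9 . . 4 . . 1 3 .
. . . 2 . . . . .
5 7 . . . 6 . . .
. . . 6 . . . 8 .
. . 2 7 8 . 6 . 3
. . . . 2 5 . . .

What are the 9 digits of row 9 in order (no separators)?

867325491

D2 = 1 (sole candidate).
D3 = 5 (sole candidate).
F3 = 4 (sole candidate).
C4 = 8 (sole candidate).
F4 = 7 (sole candidate).
A8 = 1 (sole candidate).
F8 = 9 (sole candidate).
D9 = 3: row 9 has {2,5}; col 4 has {1,2,4,5,6,7,9}; box has {2,5,6,7,8,9} → only 3 remains.
F1 = 2 (sole candidate).
E3 = 6 (sole candidate).
E4 = 5 (sole candidate).
D6 = 8 (sole candidate).
A7 = 3 (sole candidate).
F7 = 1 (sole candidate).
B8 = 4 (sole candidate).
H8 = 5 (sole candidate).
A2 = 2 (sole candidate).
E2 = 7 (sole candidate).
A5 = 6 (sole candidate).
F5 = 3 (sole candidate).
B7 = 9 (sole candidate).
E7 = 4 (sole candidate).
A9 = 8: row 9 has {2,3,5}; col 1 has {1,2,3,4,5,6,7,9}; box has {1,2,3,4,9} → only 8 remains.
B9 = 6: row 9 has {2,3,5,8}; col 2 has {4,5,7,9}; box has {1,2,3,4,8,9} → only 6 remains.
C9 = 7: row 9 has {2,3,5,6,8}; col 3 has {2,6,8}; box has {1,2,3,4,6,8,9} → only 7 remains.
B4 = 2 (sole candidate).
J4 = 6 (sole candidate).
B5 = 1 (sole candidate).
C5 = 4 (sole candidate).
E5 = 9 (sole candidate).
H5 = 7 (sole candidate).
C6 = 3 (sole candidate).
E6 = 1 (sole candidate).
C7 = 5 (sole candidate).
B1 = 8 (sole candidate).
H1 = 1 (sole candidate).
J1 = 7 (sole candidate).
C2 = 9 (sole candidate).
J2 = 4 (sole candidate).
B3 = 3 (sole candidate).
C3 = 1 (sole candidate).
G5 = 8 (sole candidate).
J5 = 5 (sole candidate).
J7 = 2 (sole candidate).
G2 = 3 (sole candidate).
H2 = 6 (sole candidate).
G3 = 9 (sole candidate).
J3 = 8 (sole candidate).
J6 = 9 (sole candidate).
G7 = 7 (sole candidate).
G9 = 4: row 9 has {2,3,5,6,7,8}; col 7 has {1,3,5,6,7,8,9}; box has {2,3,5,6,7,8} → only 4 remains.
H9 = 9: row 9 has {2,3,4,5,6,7,8}; col 8 has {1,2,3,5,6,7,8}; box has {2,3,4,5,6,7,8} → only 9 remains.
J9 = 1: row 9 has {2,3,4,5,6,7,8,9}; col 9 has {2,3,4,5,6,7,8,9}; box has {2,3,4,5,6,7,8,9} → only 1 remains.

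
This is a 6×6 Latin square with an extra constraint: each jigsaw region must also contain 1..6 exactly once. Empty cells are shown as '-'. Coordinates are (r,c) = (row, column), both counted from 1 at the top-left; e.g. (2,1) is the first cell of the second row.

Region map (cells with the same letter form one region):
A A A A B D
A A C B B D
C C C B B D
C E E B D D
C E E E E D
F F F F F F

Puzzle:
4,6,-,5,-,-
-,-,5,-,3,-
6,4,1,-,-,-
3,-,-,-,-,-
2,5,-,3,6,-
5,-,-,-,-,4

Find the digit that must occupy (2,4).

(2,1) = 1: row 2 has {3,5}; col 1 has {2,3,4,5,6}; region has {4,5,6} → only 1 remains.
(2,2) = 2: row 2 has {1,3,5}; col 2 has {4,5,6}; region has {1,4,5,6} → only 2 remains.
(2,6) = 6: row 2 has {1,2,3,5}; col 6 has {4}; region has {} → only 6 remains.
(3,4) = 2: row 3 has {1,4,6}; col 4 has {3,5}; region has {3} → only 2 remains.
(3,5) = 5: row 3 has {1,2,4,6}; col 5 has {3,6}; region has {2,3} → only 5 remains.
(3,6) = 3: row 3 has {1,2,4,5,6}; col 6 has {4,6}; region has {6} → only 3 remains.
(4,2) = 1: row 4 has {3}; col 2 has {2,4,5,6}; region has {3,5,6} → only 1 remains.
(5,3) = 4: row 5 has {2,3,5,6}; col 3 has {1,5}; region has {1,3,5,6} → only 4 remains.
(5,6) = 1: row 5 has {2,3,4,5,6}; col 6 has {3,4,6}; region has {3,6} → only 1 remains.
(6,2) = 3: row 6 has {4,5}; col 2 has {1,2,4,5,6}; region has {4,5} → only 3 remains.
(1,3) = 3: row 1 has {4,5,6}; col 3 has {1,4,5}; region has {1,2,4,5,6} → only 3 remains.
(1,5) = 1: row 1 has {3,4,5,6}; col 5 has {3,5,6}; region has {2,3,5} → only 1 remains.
(1,6) = 2: row 1 has {1,3,4,5,6}; col 6 has {1,3,4,6}; region has {1,3,6} → only 2 remains.
(2,4) = 4: row 2 has {1,2,3,5,6}; col 4 has {2,3,5}; region has {1,2,3,5} → only 4 remains.

4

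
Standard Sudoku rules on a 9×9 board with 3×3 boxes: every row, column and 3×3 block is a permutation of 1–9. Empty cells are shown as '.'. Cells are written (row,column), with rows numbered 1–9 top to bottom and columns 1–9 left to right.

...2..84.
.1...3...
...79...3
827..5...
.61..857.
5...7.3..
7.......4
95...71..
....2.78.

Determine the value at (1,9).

(2,9) = 7: in row 2, 7 can only go here (every other open cell in that row sees a 7).
(1,2) = 7: in row 1, 7 can only go here (every other open cell in that row sees a 7).
(5,9) = 2: in row 5, 2 can only go here (every other open cell in that row sees a 2).
(8,9) = 6: row 8 has {1,5,7,9}; col 9 has {2,3,4,7}; box has {1,4,7,8} → only 6 remains.
(5,4) = 9: in row 5, 9 can only go here (every other open cell in that row sees a 9).
(6,6) = 2: in row 6, 2 can only go here (every other open cell in that row sees a 2).
(6,9) = 8: in row 6, 8 can only go here (every other open cell in that row sees an 8).
(9,1) = 1: in column 1, 1 can only go here (every other open cell in that column sees a 1).
(6,2) = 9: in column 2, 9 can only go here (every other open cell in that column sees a 9).
(6,3) = 4: row 6 has {2,3,5,7,8,9}; col 3 has {1,7}; box has {1,2,5,6,7,8,9} → only 4 remains.
(5,1) = 3: row 5 has {1,2,5,6,7,8,9}; col 1 has {1,5,7,8,9}; box has {1,2,4,5,6,7,8,9} → only 3 remains.
(5,5) = 4: row 5 has {1,2,3,5,6,7,8,9}; col 5 has {2,7,9}; box has {2,5,7,8,9} → only 4 remains.
(1,1) = 6: row 1 has {2,4,7,8}; col 1 has {1,3,5,7,8,9}; box has {1,7} → only 6 remains.
(1,6) = 1: row 1 has {2,4,6,7,8}; col 6 has {2,3,5,7,8}; box has {2,3,7,9} → only 1 remains.
(1,5) = 5: row 1 has {1,2,4,6,7,8}; col 5 has {2,4,7,9}; box has {1,2,3,7,9} → only 5 remains.
(1,9) = 9: row 1 has {1,2,4,5,6,7,8}; col 9 has {2,3,4,6,7,8}; box has {3,4,7,8} → only 9 remains.

9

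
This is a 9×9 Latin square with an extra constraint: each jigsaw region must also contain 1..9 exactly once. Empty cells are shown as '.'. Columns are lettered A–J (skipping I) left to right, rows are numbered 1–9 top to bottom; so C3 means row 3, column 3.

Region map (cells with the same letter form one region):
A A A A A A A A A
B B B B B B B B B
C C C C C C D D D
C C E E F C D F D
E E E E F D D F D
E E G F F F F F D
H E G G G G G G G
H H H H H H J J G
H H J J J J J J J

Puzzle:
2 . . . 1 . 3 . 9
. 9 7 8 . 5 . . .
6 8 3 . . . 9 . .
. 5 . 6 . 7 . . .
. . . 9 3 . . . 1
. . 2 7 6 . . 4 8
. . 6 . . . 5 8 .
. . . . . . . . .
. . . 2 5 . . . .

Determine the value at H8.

G6 = 1: row 6 has {2,4,6,7,8}; col 7 has {3,5,9}; region has {3,4,6,7} → only 1 remains.
B6 = 3: row 6 has {1,2,4,6,7,8}; col 2 has {5,8,9}; region has {6,9} → only 3 remains.
F6 = 9: row 6 has {1,2,3,4,6,7,8}; col 6 has {5,7}; region has {1,3,4,6,7} → only 9 remains.
H4 = 2: row 4 has {5,6,7}; col 8 has {4,8}; region has {1,3,4,6,7,9} → only 2 remains.
H5 = 5: row 5 has {1,3,9}; col 8 has {2,4,8}; region has {1,2,3,4,6,7,9} → only 5 remains.
A6 = 5: row 6 has {1,2,3,4,6,7,8,9}; col 1 has {2,6}; region has {3,6,9} → only 5 remains.
H3 = 7: row 3 has {3,6,8,9}; col 8 has {2,4,5,8}; region has {1,8,9} → only 7 remains.
E4 = 8: row 4 has {2,5,6,7}; col 5 has {1,3,5,6}; region has {1,2,3,4,5,6,7,9} → only 8 remains.
G4 = 4: row 4 has {2,5,6,7,8}; col 7 has {1,3,5,9}; region has {1,7,8,9} → only 4 remains.
J4 = 3: row 4 has {2,4,5,6,7,8}; col 9 has {1,8,9}; region has {1,4,7,8,9} → only 3 remains.
H1 = 6: row 1 has {1,2,3,9}; col 8 has {2,4,5,7,8}; region has {1,2,3,9} → only 6 remains.
C4 = 1: row 4 has {2,3,4,5,6,7,8}; col 3 has {2,3,6,7}; region has {3,5,6,9} → only 1 remains.
A4 = 9: row 4 has {1,2,3,4,5,6,7,8}; col 1 has {2,5,6}; region has {3,5,6,7,8} → only 9 remains.
B1 = 7: in row 1, 7 can only go here (every other open cell in that row sees a 7).
J3 = 5: in row 3, 5 can only go here (every other open cell in that row sees a 5).
A5 = 7: in row 5, 7 can only go here (every other open cell in that row sees a 7).
C5 = 8: in row 5, 8 can only go here (every other open cell in that row sees an 8).
F1 = 8: in row 1, 8 can only go here (every other open cell in that row sees an 8).
B5 = 4: in row 5, 4 can only go here (every other open cell in that row sees a 4).
B7 = 2: row 7 has {5,6,8}; col 2 has {3,4,5,7,8,9}; region has {1,3,4,5,6,7,8,9} → only 2 remains.
E7 = 9: in row 7, 9 can only go here (every other open cell in that row sees a 9).
J7 = 7: in row 7, 7 can only go here (every other open cell in that row sees a 7).
J8 = 4: row 8 has {}; col 9 has {1,3,5,7,8,9}; region has {2,5,6,7,8,9} → only 4 remains.
J9 = 6: row 9 has {2,5}; col 9 has {1,3,4,5,7,8,9}; region has {2,5} → only 6 remains.
J2 = 2: row 2 has {5,7,8,9}; col 9 has {1,3,4,5,6,7,8,9}; region has {5,7,8,9} → only 2 remains.
B9 = 1: row 9 has {2,5,6}; col 2 has {2,3,4,5,7,8,9}; region has {} → only 1 remains.
E2 = 4: row 2 has {2,5,7,8,9}; col 5 has {1,3,5,6,8,9}; region has {2,5,7,8,9} → only 4 remains.
G2 = 6: row 2 has {2,4,5,7,8,9}; col 7 has {1,3,4,5,9}; region has {2,4,5,7,8,9} → only 6 remains.
E3 = 2: row 3 has {3,5,6,7,8,9}; col 5 has {1,3,4,5,6,8,9}; region has {3,5,6,7,8,9} → only 2 remains.
G5 = 2: row 5 has {1,3,4,5,7,8,9}; col 7 has {1,3,4,5,6,9}; region has {1,3,4,5,7,8,9} → only 2 remains.
B8 = 6: row 8 has {4}; col 2 has {1,2,3,4,5,7,8,9}; region has {1} → only 6 remains.
E8 = 7: row 8 has {4,6}; col 5 has {1,2,3,4,5,6,8,9}; region has {1,6} → only 7 remains.
G8 = 8: row 8 has {4,6,7}; col 7 has {1,2,3,4,5,6,9}; region has {2,5,6} → only 8 remains.
G9 = 7: row 9 has {1,2,5,6}; col 7 has {1,2,3,4,5,6,8,9}; region has {2,5,6,8} → only 7 remains.
F5 = 6: row 5 has {1,2,3,4,5,7,8,9}; col 6 has {5,7,8,9}; region has {1,2,3,4,5,7,8,9} → only 6 remains.
A8 = 3: row 8 has {4,6,7,8}; col 1 has {2,5,6,7,9}; region has {1,6,7} → only 3 remains.
D8 = 5: row 8 has {3,4,6,7,8}; col 4 has {2,6,7,8,9}; region has {1,3,6,7} → only 5 remains.
F8 = 2: row 8 has {3,4,5,6,7,8}; col 6 has {5,6,7,8,9}; region has {1,3,5,6,7} → only 2 remains.
D1 = 4: row 1 has {1,2,3,6,7,8,9}; col 4 has {2,5,6,7,8,9}; region has {1,2,3,6,7,8,9} → only 4 remains.
A2 = 1: row 2 has {2,4,5,6,7,8,9}; col 1 has {2,3,5,6,7,9}; region has {2,4,5,6,7,8,9} → only 1 remains.
H2 = 3: row 2 has {1,2,4,5,6,7,8,9}; col 8 has {2,4,5,6,7,8}; region has {1,2,4,5,6,7,8,9} → only 3 remains.
D3 = 1: row 3 has {2,3,5,6,7,8,9}; col 4 has {2,4,5,6,7,8,9}; region has {2,3,5,6,7,8,9} → only 1 remains.
F3 = 4: row 3 has {1,2,3,5,6,7,8,9}; col 6 has {2,5,6,7,8,9}; region has {1,2,3,5,6,7,8,9} → only 4 remains.
A7 = 4: row 7 has {2,5,6,7,8,9}; col 1 has {1,2,3,5,6,7,9}; region has {1,2,3,5,6,7} → only 4 remains.
D7 = 3: row 7 has {2,4,5,6,7,8,9}; col 4 has {1,2,4,5,6,7,8,9}; region has {2,4,5,6,7,8,9} → only 3 remains.
F7 = 1: row 7 has {2,3,4,5,6,7,8,9}; col 6 has {2,4,5,6,7,8,9}; region has {2,3,4,5,6,7,8,9} → only 1 remains.
C8 = 9: row 8 has {2,3,4,5,6,7,8}; col 3 has {1,2,3,6,7,8}; region has {1,2,3,4,5,6,7} → only 9 remains.
H8 = 1: row 8 has {2,3,4,5,6,7,8,9}; col 8 has {2,3,4,5,6,7,8}; region has {2,5,6,7,8} → only 1 remains.

1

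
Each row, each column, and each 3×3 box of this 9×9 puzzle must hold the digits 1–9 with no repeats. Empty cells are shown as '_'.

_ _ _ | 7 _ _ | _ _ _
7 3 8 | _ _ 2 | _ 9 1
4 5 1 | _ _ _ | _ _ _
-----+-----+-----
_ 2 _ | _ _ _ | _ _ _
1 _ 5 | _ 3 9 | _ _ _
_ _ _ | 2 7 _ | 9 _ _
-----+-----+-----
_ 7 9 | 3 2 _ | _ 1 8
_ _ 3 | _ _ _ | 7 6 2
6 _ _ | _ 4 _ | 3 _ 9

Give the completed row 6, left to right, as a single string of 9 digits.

364271985

row 7, column 1 = 5: row 7 has {1,2,3,7,8,9}; col 1 has {1,4,6,7}; box has {3,6,7,9} → only 5 remains.
row 7, column 6 = 6: row 7 has {1,2,3,5,7,8,9}; col 6 has {2,9}; box has {2,3,4} → only 6 remains.
row 7, column 7 = 4: row 7 has {1,2,3,5,6,7,8,9}; col 7 has {3,7,9}; box has {1,2,3,6,7,8,9} → only 4 remains.
row 8, column 1 = 8: row 8 has {2,3,6,7}; col 1 has {1,4,5,6,7}; box has {3,5,6,7,9} → only 8 remains.
row 9, column 2 = 1: row 9 has {3,4,6,9}; col 2 has {2,3,5,7}; box has {3,5,6,7,8,9} → only 1 remains.
row 9, column 3 = 2: row 9 has {1,3,4,6,9}; col 3 has {1,3,5,8,9}; box has {1,3,5,6,7,8,9} → only 2 remains.
row 9, column 8 = 5: row 9 has {1,2,3,4,6,9}; col 8 has {1,6,9}; box has {1,2,3,4,6,7,8,9} → only 5 remains.
row 1, column 3 = 6: row 1 has {7}; col 3 has {1,2,3,5,8,9}; box has {1,3,4,5,7,8} → only 6 remains.
row 6, column 1 = 3: row 6 has {2,7,9}; col 1 has {1,4,5,6,7,8}; box has {1,2,5} → only 3 remains.
row 6, column 3 = 4: row 6 has {2,3,7,9}; col 3 has {1,2,3,5,6,8,9}; box has {1,2,3,5} → only 4 remains.
row 6, column 8 = 8: row 6 has {2,3,4,7,9}; col 8 has {1,5,6,9}; box has {9} → only 8 remains.
row 8, column 2 = 4: row 8 has {2,3,6,7,8}; col 2 has {1,2,3,5,7}; box has {1,2,3,5,6,7,8,9} → only 4 remains.
row 9, column 4 = 8: row 9 has {1,2,3,4,5,6,9}; col 4 has {2,3,7}; box has {2,3,4,6} → only 8 remains.
row 9, column 6 = 7: row 9 has {1,2,3,4,5,6,8,9}; col 6 has {2,6,9}; box has {2,3,4,6,8} → only 7 remains.
row 1, column 2 = 9: row 1 has {6,7}; col 2 has {1,2,3,4,5,7}; box has {1,3,4,5,6,7,8} → only 9 remains.
row 4, column 1 = 9: row 4 has {2}; col 1 has {1,3,4,5,6,7,8}; box has {1,2,3,4,5} → only 9 remains.
row 4, column 3 = 7: row 4 has {2,9}; col 3 has {1,2,3,4,5,6,8,9}; box has {1,2,3,4,5,9} → only 7 remains.
row 6, column 2 = 6: row 6 has {2,3,4,7,8,9}; col 2 has {1,2,3,4,5,7,9}; box has {1,2,3,4,5,7,9} → only 6 remains.
row 6, column 9 = 5: row 6 has {2,3,4,6,7,8,9}; col 9 has {1,2,8,9}; box has {8,9} → only 5 remains.
row 1, column 1 = 2: row 1 has {6,7,9}; col 1 has {1,3,4,5,6,7,8,9}; box has {1,3,4,5,6,7,8,9} → only 2 remains.
row 5, column 2 = 8: row 5 has {1,3,5,9}; col 2 has {1,2,3,4,5,6,7,9}; box has {1,2,3,4,5,6,7,9} → only 8 remains.
row 6, column 6 = 1: row 6 has {2,3,4,5,6,7,8,9}; col 6 has {2,6,7,9}; box has {2,3,7,9} → only 1 remains.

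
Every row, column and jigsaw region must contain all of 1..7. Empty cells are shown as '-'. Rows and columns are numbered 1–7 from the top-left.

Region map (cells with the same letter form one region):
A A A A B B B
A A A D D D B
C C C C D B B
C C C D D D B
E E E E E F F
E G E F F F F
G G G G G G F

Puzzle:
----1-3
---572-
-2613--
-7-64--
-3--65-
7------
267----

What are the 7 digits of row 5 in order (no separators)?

1342657

row 4, column 6 = 1: row 4 has {4,6,7}; col 6 has {2,5}; region has {2,3,4,5,6,7} → only 1 remains.
row 6, column 5 = 2: row 6 has {7}; col 5 has {1,3,4,6,7}; region has {5} → only 2 remains.
row 7, column 5 = 5: row 7 has {2,6,7}; col 5 has {1,2,3,4,6,7}; region has {2,6,7} → only 5 remains.
row 4, column 7 = 2: in row 4, 2 can only go here (every other open cell in that row sees a 2).
row 5, column 7 = 7: in row 5, 7 can only go here (every other open cell in that row sees a 7).
row 3, column 6 = 7: in row 3, 7 can only go here (every other open cell in that row sees a 7).
row 1, column 4 = 7: in row 1, 7 can only go here (every other open cell in that row sees a 7).
row 1, column 3 = 2: in row 1, 2 can only go here (every other open cell in that row sees a 2).
row 5, column 4 = 2: in row 5, 2 can only go here (every other open cell in that row sees a 2).
row 6, column 3 = 5: in row 6, 5 can only go here (every other open cell in that row sees a 5).
row 4, column 3 = 3: row 4 has {1,2,4,6,7}; col 3 has {2,5,6,7}; region has {1,2,6,7} → only 3 remains.
row 4, column 1 = 5: row 4 has {1,2,3,4,6,7}; col 1 has {2,7}; region has {1,2,3,6,7} → only 5 remains.
row 3, column 1 = 4: row 3 has {1,2,3,6,7}; col 1 has {2,5,7}; region has {1,2,3,5,6,7} → only 4 remains.
row 3, column 7 = 5: row 3 has {1,2,3,4,6,7}; col 7 has {2,3,7}; region has {1,2,3,7} → only 5 remains.
row 5, column 1 = 1: row 5 has {2,3,5,6,7}; col 1 has {2,4,5,7}; region has {2,3,5,6,7} → only 1 remains.
row 5, column 3 = 4: row 5 has {1,2,3,5,6,7}; col 3 has {2,3,5,6,7}; region has {1,2,3,5,6,7} → only 4 remains.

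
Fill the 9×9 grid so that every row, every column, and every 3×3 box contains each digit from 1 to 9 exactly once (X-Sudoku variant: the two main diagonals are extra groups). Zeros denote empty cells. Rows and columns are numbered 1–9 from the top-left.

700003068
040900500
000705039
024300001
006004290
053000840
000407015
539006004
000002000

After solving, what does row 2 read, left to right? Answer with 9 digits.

341968572

r4c6 = 9: row 4 has {1,2,3,4}; col 6 has {2,3,4,5,6,7}; box has {3,4}; anti-diagonal has {3,8} → only 9 remains.
r6c6 = 1: row 6 has {3,4,5,8}; col 6 has {2,3,4,5,6,7,9}; box has {3,4,9}; main diagonal has {3,4,7} → only 1 remains.
r7c3 = 2: row 7 has {1,4,5,7}; col 3 has {3,4,6,9}; box has {3,5,9}; anti-diagonal has {3,8,9} → only 2 remains.
r8c7 = 7: row 8 has {3,4,5,6,9}; col 7 has {2,5,8}; box has {1,4,5} → only 7 remains.
r9c8 = 8: row 9 has {2}; col 8 has {1,3,4,6,9}; box has {1,4,5,7} → only 8 remains.
r9c9 = 6: row 9 has {2,8}; col 9 has {1,4,5,8,9}; box has {1,4,5,7,8}; main diagonal has {1,3,4,7} → only 6 remains.
r2c6 = 8: row 2 has {4,5,9}; col 6 has {1,2,3,4,5,6,7,9}; box has {3,5,7,9} → only 8 remains.
r2c8 = 7: row 2 has {4,5,8,9}; col 8 has {1,3,4,6,8,9}; box has {3,5,6,8,9}; anti-diagonal has {2,3,8,9} → only 7 remains.
r2c9 = 2: row 2 has {4,5,7,8,9}; col 9 has {1,4,5,6,8,9}; box has {3,5,6,7,8,9} → only 2 remains.
r3c3 = 8: row 3 has {3,5,7,9}; col 3 has {2,3,4,6,9}; box has {4,7}; main diagonal has {1,3,4,6,7} → only 8 remains.
r4c1 = 8: row 4 has {1,2,3,4,9}; col 1 has {5,7}; box has {2,3,4,5,6} → only 8 remains.
r4c7 = 6: row 4 has {1,2,3,4,8,9}; col 7 has {2,5,7,8}; box has {1,2,4,8,9} → only 6 remains.
r4c8 = 5: row 4 has {1,2,3,4,6,8,9}; col 8 has {1,3,4,6,7,8,9}; box has {1,2,4,6,8,9} → only 5 remains.
r5c1 = 1: row 5 has {2,4,6,9}; col 1 has {5,7,8}; box has {2,3,4,5,6,8} → only 1 remains.
r5c2 = 7: row 5 has {1,2,4,6,9}; col 2 has {2,3,4,5}; box has {1,2,3,4,5,6,8} → only 7 remains.
r5c5 = 5: row 5 has {1,2,4,6,7,9}; col 5 has {}; box has {1,3,4,9}; main diagonal has {1,3,4,6,7,8}; anti-diagonal has {2,3,7,8,9} → only 5 remains.
r5c9 = 3: row 5 has {1,2,4,5,6,7,9}; col 9 has {1,2,4,5,6,8,9}; box has {1,2,4,5,6,8,9} → only 3 remains.
r6c1 = 9: row 6 has {1,3,4,5,8}; col 1 has {1,5,7,8}; box has {1,2,3,4,5,6,7,8} → only 9 remains.
r6c4 = 6: row 6 has {1,3,4,5,8,9}; col 4 has {3,4,7,9}; box has {1,3,4,5,9}; anti-diagonal has {2,3,5,7,8,9} → only 6 remains.
r6c9 = 7: row 6 has {1,3,4,5,6,8,9}; col 9 has {1,2,3,4,5,6,8,9}; box has {1,2,3,4,5,6,8,9} → only 7 remains.
r7c1 = 6: row 7 has {1,2,4,5,7}; col 1 has {1,5,7,8,9}; box has {2,3,5,9} → only 6 remains.
r7c2 = 8: row 7 has {1,2,4,5,6,7}; col 2 has {2,3,4,5,7}; box has {2,3,5,6,9} → only 8 remains.
r7c7 = 9: row 7 has {1,2,4,5,6,7,8}; col 7 has {2,5,6,7,8}; box has {1,4,5,6,7,8}; main diagonal has {1,3,4,5,6,7,8} → only 9 remains.
r8c8 = 2: row 8 has {3,4,5,6,7,9}; col 8 has {1,3,4,5,6,7,8,9}; box has {1,4,5,6,7,8,9}; main diagonal has {1,3,4,5,6,7,8,9} → only 2 remains.
r9c1 = 4: row 9 has {2,6,8}; col 1 has {1,5,6,7,8,9}; box has {2,3,5,6,8,9}; anti-diagonal has {2,3,5,6,7,8,9} → only 4 remains.
r9c2 = 1: row 9 has {2,4,6,8}; col 2 has {2,3,4,5,7,8}; box has {2,3,4,5,6,8,9} → only 1 remains.
r9c3 = 7: row 9 has {1,2,4,6,8}; col 3 has {2,3,4,6,8,9}; box has {1,2,3,4,5,6,8,9} → only 7 remains.
r9c4 = 5: row 9 has {1,2,4,6,7,8}; col 4 has {3,4,6,7,9}; box has {2,4,6,7} → only 5 remains.
r9c7 = 3: row 9 has {1,2,4,5,6,7,8}; col 7 has {2,5,6,7,8,9}; box has {1,2,4,5,6,7,8,9} → only 3 remains.
r1c2 = 9: row 1 has {3,6,7,8}; col 2 has {1,2,3,4,5,7,8}; box has {4,7,8} → only 9 remains.
r2c1 = 3: row 2 has {2,4,5,7,8,9}; col 1 has {1,4,5,6,7,8,9}; box has {4,7,8,9} → only 3 remains.
r2c3 = 1: row 2 has {2,3,4,5,7,8,9}; col 3 has {2,3,4,6,7,8,9}; box has {3,4,7,8,9} → only 1 remains.
r2c5 = 6: row 2 has {1,2,3,4,5,7,8,9}; col 5 has {5}; box has {3,5,7,8,9} → only 6 remains.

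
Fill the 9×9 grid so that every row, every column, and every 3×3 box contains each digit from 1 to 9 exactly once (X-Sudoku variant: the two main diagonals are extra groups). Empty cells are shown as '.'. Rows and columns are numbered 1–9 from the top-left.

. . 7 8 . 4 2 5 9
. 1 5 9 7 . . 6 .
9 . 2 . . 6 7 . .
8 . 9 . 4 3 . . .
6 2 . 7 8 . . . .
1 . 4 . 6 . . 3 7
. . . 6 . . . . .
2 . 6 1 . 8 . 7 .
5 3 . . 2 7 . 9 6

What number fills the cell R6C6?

R1C1 = 3: row 1 has {2,4,5,7,8,9}; col 1 has {1,2,5,6,8,9}; box has {1,2,5,7,9}; main diagonal has {1,2,6,7,8} → only 3 remains.
R1C2 = 6: row 1 has {2,3,4,5,7,8,9}; col 2 has {1,2,3}; box has {1,2,3,5,7,9} → only 6 remains.
R1C5 = 1: row 1 has {2,3,4,5,6,7,8,9}; col 5 has {2,4,6,7,8}; box has {4,6,7,8,9} → only 1 remains.
R2C1 = 4: row 2 has {1,5,6,7,9}; col 1 has {1,2,3,5,6,8,9}; box has {1,2,3,5,6,7,9} → only 4 remains.
R2C6 = 2: row 2 has {1,4,5,6,7,9}; col 6 has {3,4,6,7,8}; box has {1,4,6,7,8,9} → only 2 remains.
R3C2 = 8: row 3 has {2,6,7,9}; col 2 has {1,2,3,6}; box has {1,2,3,4,5,6,7,9} → only 8 remains.
R4C4 = 5: row 4 has {3,4,8,9}; col 4 has {1,6,7,8,9}; box has {3,4,6,7,8}; main diagonal has {1,2,3,6,7,8} → only 5 remains.
R5C3 = 3: row 5 has {2,6,7,8}; col 3 has {2,4,5,6,7,9}; box has {1,2,4,6,8,9} → only 3 remains.
R6C2 = 5: row 6 has {1,3,4,6,7}; col 2 has {1,2,3,6,8}; box has {1,2,3,4,6,8,9} → only 5 remains.
R6C4 = 2: row 6 has {1,3,4,5,6,7}; col 4 has {1,5,6,7,8,9}; box has {3,4,5,6,7,8}; anti-diagonal has {3,5,6,7,8,9} → only 2 remains.
R6C6 = 9: row 6 has {1,2,3,4,5,6,7}; col 6 has {2,3,4,6,7,8}; box has {2,3,4,5,6,7,8}; main diagonal has {1,2,3,5,6,7,8} → only 9 remains.

9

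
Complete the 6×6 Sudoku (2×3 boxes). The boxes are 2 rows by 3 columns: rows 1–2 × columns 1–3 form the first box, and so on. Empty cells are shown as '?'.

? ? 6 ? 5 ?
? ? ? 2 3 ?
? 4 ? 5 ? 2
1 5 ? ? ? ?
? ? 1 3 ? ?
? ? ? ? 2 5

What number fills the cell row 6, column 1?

row 2, column 2 = 1 (sole candidate).
row 3, column 3 = 3 (sole candidate).
row 4, column 3 = 2 (sole candidate).
row 6, column 3 = 4 (sole candidate).
row 2, column 3 = 5 (sole candidate).
row 3, column 1 = 6 (sole candidate).
row 3, column 5 = 1 (sole candidate).
row 6, column 1 = 3: row 6 has {2,4,5}; col 1 has {1,6}; box has {1,4} → only 3 remains.

3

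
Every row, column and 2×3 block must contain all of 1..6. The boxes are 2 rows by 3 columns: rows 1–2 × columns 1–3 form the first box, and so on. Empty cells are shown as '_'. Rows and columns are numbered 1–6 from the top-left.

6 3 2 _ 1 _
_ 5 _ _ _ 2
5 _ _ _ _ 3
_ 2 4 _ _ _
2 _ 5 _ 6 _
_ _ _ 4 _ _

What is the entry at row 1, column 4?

5

row 1, column 4 = 5: row 1 has {1,2,3,6}; col 4 has {4}; box has {1,2} → only 5 remains.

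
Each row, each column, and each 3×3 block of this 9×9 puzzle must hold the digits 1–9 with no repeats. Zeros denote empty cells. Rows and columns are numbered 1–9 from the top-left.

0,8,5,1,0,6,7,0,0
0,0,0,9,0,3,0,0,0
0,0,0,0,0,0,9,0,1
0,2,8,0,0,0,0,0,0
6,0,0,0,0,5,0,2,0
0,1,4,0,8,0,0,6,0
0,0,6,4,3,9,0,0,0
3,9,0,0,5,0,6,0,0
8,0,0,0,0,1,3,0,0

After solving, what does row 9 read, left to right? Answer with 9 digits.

847261395

R6C7 = 5 (sole candidate).
R1C1 = 9 (hidden single in row 1).
R6C1 = 7 (sole candidate).
R6C6 = 2 (sole candidate).
R4C1 = 5 (sole candidate).
R5C2 = 3 (sole candidate).
R5C3 = 9 (sole candidate).
R5C4 = 7 (sole candidate).
R6C4 = 3 (sole candidate).
R6C9 = 9 (sole candidate).
R4C4 = 6 (sole candidate).
R4C6 = 4 (sole candidate).
R4C7 = 1 (sole candidate).
R5C5 = 1 (sole candidate).
R9C4 = 2: row 9 has {1,3,8}; col 4 has {1,3,4,6,7,9}; box has {1,3,4,5,9} → only 2 remains.
R4C5 = 9 (sole candidate).
R8C4 = 8 (sole candidate).
R8C6 = 7 (sole candidate).
R9C3 = 7: row 9 has {1,2,3,8}; col 3 has {4,5,6,8,9}; box has {3,6,8,9} → only 7 remains.
R9C5 = 6: row 9 has {1,2,3,7,8}; col 5 has {1,3,5,8,9}; box has {1,2,3,4,5,7,8,9} → only 6 remains.
R3C4 = 5 (sole candidate).
R3C6 = 8 (sole candidate).
R7C2 = 5 (sole candidate).
R9C2 = 4: row 9 has {1,2,3,6,7,8}; col 2 has {1,2,3,5,8,9}; box has {3,5,6,7,8,9} → only 4 remains.
R9C9 = 5: row 9 has {1,2,3,4,6,7,8}; col 9 has {1,9}; box has {3,6} → only 5 remains.
R9C8 = 9: row 9 has {1,2,3,4,5,6,7,8}; col 8 has {2,6}; box has {3,5,6} → only 9 remains.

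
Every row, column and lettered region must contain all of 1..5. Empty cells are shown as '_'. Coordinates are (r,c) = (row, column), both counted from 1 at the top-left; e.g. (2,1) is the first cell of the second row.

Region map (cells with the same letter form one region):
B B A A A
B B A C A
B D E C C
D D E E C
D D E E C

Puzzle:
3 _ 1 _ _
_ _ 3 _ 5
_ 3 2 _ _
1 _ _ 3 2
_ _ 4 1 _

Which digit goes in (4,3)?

5

(1,5) = 4: row 1 has {1,3}; col 5 has {2,5}; region has {1,3,5} → only 4 remains.
(2,4) = 4: row 2 has {3,5}; col 4 has {1,3}; region has {2} → only 4 remains.
(3,4) = 5: row 3 has {2,3}; col 4 has {1,3,4}; region has {2,4} → only 5 remains.
(3,5) = 1: row 3 has {2,3,5}; col 5 has {2,4,5}; region has {2,4,5} → only 1 remains.
(4,3) = 5: row 4 has {1,2,3}; col 3 has {1,2,3,4}; region has {1,2,3,4} → only 5 remains.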